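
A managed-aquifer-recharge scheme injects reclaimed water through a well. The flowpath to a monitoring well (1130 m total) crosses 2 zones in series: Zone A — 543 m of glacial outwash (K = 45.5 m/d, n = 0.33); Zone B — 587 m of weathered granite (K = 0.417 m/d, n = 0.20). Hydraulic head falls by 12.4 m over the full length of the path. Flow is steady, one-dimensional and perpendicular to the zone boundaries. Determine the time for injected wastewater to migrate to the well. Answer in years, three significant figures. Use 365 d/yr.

93.0 years

Steady 1-D flow in series ⇒ the Darcy flux q is identical in every zone and the zone head losses add (resistances L/K in series).
Σ(L/K) = 543/45.5 + 587/0.417 = 11.93 + 1408 = 1420 d
q = ΔH / Σ(L/K) = 12.4 / 1420 = 0.008735 m/d (same in every zone)
Zone A: v = q/n = 0.008735/0.33 = 0.02647 m/d → t_A = 543/0.02647 = 20510 d
Zone B: v = q/n = 0.008735/0.20 = 0.04367 m/d → t_B = 587/0.04367 = 13440 d
Total t = 20510 + 13440 = 33950 d
   = 33950 / 365 = 93.0 yr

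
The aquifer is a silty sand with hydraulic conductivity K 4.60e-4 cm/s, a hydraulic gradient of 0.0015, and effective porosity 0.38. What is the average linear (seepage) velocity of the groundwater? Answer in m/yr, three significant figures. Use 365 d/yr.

0.573 m/yr

K = 4.60e-4 cm/s × 864 = 0.3974 m/d
Darcy flux q = K·i = 0.3974 × 0.0015 = 5.962e-4 m/d
v = Ki/n = 0.3974·0.0015/0.38 = 0.001569 m/d
   = 0.001569 × 365 = 0.573 m/yr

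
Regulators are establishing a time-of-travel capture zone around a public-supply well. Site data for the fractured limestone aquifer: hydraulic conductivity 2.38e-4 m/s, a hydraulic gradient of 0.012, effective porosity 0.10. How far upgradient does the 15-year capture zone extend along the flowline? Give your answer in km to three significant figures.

13.5 km

K = 2.38e-4 m/s × 86400 s/d = 20.56 m/d
Darcy flux q = K·i = 20.56 × 0.012 = 0.2468 m/d
v_s = q/n_e = 0.2468/0.10 = 2.468 m/d
T = 15 yr × 365 = 5475 d
L = v × T = 2.468 × 5475 = 13510 m
   = 13.5 km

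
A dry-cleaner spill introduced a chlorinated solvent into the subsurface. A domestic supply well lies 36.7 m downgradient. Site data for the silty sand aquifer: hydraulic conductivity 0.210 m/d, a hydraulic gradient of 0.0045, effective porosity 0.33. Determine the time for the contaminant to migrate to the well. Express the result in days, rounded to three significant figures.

Darcy flux q = K·i = 0.210 × 0.0045 = 9.450e-4 m/d
v = Ki/n = 0.210·0.0045/0.33 = 0.002864 m/d
t = L / v = 36.7 / 0.002864 = 12820 d

12800 days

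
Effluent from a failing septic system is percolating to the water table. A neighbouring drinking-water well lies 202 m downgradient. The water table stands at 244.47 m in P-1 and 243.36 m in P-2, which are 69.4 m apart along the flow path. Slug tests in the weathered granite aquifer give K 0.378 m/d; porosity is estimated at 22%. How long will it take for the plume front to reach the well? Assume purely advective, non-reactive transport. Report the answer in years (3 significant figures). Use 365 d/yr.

20.1 years

Hydraulic gradient i = (244.47 − 243.36) / 69.4 = 1.11 / 69.4 = 0.01599
Darcy flux q = K·i = 0.378 × 0.01599 = 0.006046 m/d
Average linear velocity = 0.006046 / 0.22 = 0.02748 m/d
t = L / v = 202 / 0.02748 = 7351 d
   = 7351 / 365 = 20.1 yr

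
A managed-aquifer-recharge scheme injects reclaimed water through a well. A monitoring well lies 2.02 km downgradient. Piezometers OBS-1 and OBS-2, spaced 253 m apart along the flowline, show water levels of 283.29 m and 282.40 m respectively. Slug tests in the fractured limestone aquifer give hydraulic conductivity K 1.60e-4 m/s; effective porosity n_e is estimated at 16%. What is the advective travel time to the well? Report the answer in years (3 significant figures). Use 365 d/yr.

Hydraulic gradient i = (283.29 − 282.40) / 253 = 0.89 / 253 = 0.003518
K = 1.60e-4 m/s × 86400 s/d = 13.82 m/d
Darcy flux q = K·i = 13.82 × 0.003518 = 0.04863 m/d
v_s = q/n_e = 0.04863/0.16 = 0.3039 m/d
L = 2.02 km = 2020 m
t = L / v = 2020 / 0.3039 = 6646 d
   = 6646 / 365 = 18.2 yr

18.2 years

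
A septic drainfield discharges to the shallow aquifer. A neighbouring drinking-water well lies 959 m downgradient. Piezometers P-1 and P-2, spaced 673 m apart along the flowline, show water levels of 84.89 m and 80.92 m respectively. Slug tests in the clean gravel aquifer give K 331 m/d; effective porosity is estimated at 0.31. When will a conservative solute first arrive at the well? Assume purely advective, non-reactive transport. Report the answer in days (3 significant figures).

Hydraulic gradient i = (84.89 − 80.92) / 673 = 3.97 / 673 = 0.005899
Specific discharge q = 331 × 0.005899 = 1.953 m/d
Seepage velocity v = q / n = 1.953 / 0.31 = 6.299 m/d
t = L / v = 959 / 6.299 = 152.3 d

152 days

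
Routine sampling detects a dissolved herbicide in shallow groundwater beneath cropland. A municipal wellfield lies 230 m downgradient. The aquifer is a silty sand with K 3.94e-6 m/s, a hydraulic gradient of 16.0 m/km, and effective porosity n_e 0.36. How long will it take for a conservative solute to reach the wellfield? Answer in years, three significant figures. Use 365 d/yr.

K = 3.94e-6 m/s × 86400 s/d = 0.3404 m/d
Darcy flux q = K·i = 0.3404 × 0.016 = 0.005447 m/d
v = Ki/n = 0.3404·0.016/0.36 = 0.01513 m/d
t = L / v = 230 / 0.01513 = 15200 d
   = 15200 / 365 = 41.6 yr

41.6 years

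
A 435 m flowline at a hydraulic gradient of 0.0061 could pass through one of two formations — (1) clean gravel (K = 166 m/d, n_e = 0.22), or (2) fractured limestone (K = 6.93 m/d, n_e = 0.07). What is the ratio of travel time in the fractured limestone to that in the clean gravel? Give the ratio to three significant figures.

Unit 1 (clean gravel): v = 166×0.0061/0.22 = 4.603 m/d, t = 435/4.603 = 94.51 d
Unit 2 (fractured limestone): v = 6.93×0.0061/0.07 = 0.6039 m/d, t = 435/0.6039 = 720.3 d
t(fractured limestone) / t(clean gravel) = 720.3/94.51 = 7.62

7.62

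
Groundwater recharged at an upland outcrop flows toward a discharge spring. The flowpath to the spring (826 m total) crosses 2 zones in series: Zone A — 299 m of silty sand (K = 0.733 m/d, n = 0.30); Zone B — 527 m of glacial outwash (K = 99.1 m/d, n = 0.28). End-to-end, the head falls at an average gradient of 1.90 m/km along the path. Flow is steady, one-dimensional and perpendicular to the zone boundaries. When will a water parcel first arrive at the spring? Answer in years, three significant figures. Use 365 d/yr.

171 years

Continuity: the same q passes through each zone, so ΔH = q·Σ(L_j/K_j) — the zones act as resistances in series.
Σ(L/K) = 299/0.733 + 527/99.1 = 407.9 + 5.318 = 413.2 d
K_eq = L_total / Σ(L/K) = 826 / 413.2 = 1.999 m/d
q = K_eq · i = 1.999 × 0.0019 = 0.003798 m/d (same in every zone)
Zone A: v = q/n = 0.003798/0.30 = 0.01266 m/d → t_A = 299/0.01266 = 23620 d
Zone B: v = q/n = 0.003798/0.28 = 0.01356 m/d → t_B = 527/0.01356 = 38850 d
Total t = 23620 + 38850 = 62470 d
   = 62470 / 365 = 171 yr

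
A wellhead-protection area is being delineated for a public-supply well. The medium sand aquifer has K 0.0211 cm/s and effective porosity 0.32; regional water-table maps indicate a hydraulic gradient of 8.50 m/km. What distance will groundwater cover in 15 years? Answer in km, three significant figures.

2.65 km

K = 0.0211 cm/s × 864 = 18.23 m/d
q = Ki = 18.23 × 0.0085 = 0.1550 m/d
Seepage velocity v = q / n = 0.1550 / 0.32 = 0.4842 m/d
T = 15 yr × 365 = 5475 d
L = v × T = 0.4842 × 5475 = 2651 m
   = 2.65 km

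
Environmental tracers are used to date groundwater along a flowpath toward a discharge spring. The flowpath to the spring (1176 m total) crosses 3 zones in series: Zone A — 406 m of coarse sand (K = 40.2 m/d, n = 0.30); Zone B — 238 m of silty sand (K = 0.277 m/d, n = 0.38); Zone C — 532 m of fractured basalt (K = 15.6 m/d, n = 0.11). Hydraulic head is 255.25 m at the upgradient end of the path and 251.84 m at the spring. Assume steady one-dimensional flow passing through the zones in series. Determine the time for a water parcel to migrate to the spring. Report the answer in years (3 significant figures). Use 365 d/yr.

197 years

Total head drop ΔH = 255.25 − 251.84 = 3.41 m
Steady 1-D flow in series ⇒ the Darcy flux q is identical in every zone and the zone head losses add (resistances L/K in series).
Σ(L/K) = 406/40.2 + 238/0.277 + 532/15.6 = 10.10 + 859.2 + 34.10 = 903.4 d
q = ΔH / Σ(L/K) = 3.41 / 903.4 = 0.003775 m/d (same in every zone)
Zone A: v = q/n = 0.003775/0.30 = 0.01258 m/d → t_A = 406/0.01258 = 32270 d
Zone B: v = q/n = 0.003775/0.38 = 0.009933 m/d → t_B = 238/0.009933 = 23960 d
Zone C: v = q/n = 0.003775/0.11 = 0.03431 m/d → t_C = 532/0.03431 = 15500 d
Total t = 32270 + 23960 + 15500 = 71730 d
   = 71730 / 365 = 197 yr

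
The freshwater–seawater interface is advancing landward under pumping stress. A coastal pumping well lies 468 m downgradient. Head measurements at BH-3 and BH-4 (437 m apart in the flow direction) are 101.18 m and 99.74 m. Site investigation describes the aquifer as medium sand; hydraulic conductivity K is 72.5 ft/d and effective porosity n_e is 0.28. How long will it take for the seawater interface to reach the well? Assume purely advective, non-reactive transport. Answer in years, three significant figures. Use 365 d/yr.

Hydraulic gradient i = (101.18 − 99.74) / 437 = 1.44 / 437 = 0.003295
K = 72.5 ft/d × 0.3048 = 22.10 m/d
Specific discharge q = 22.10 × 0.003295 = 0.07282 m/d
Average linear velocity = 0.07282 / 0.28 = 0.2601 m/d
t = L / v = 468 / 0.2601 = 1800 d
   = 1800 / 365 = 4.93 yr

4.93 years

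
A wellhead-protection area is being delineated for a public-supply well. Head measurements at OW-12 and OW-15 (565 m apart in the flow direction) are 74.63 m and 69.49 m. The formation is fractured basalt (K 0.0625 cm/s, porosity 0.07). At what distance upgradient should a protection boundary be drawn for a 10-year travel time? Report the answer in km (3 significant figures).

25.6 km

Hydraulic gradient i = (74.63 − 69.49) / 565 = 5.14 / 565 = 0.009097
K = 0.0625 cm/s × 864 = 54.00 m/d
q = Ki = 54.00 × 0.009097 = 0.4913 m/d
Average linear velocity = 0.4913 / 0.07 = 7.018 m/d
T = 10 yr × 365 = 3650 d
L = v × T = 7.018 × 3650 = 25620 m
   = 25.6 km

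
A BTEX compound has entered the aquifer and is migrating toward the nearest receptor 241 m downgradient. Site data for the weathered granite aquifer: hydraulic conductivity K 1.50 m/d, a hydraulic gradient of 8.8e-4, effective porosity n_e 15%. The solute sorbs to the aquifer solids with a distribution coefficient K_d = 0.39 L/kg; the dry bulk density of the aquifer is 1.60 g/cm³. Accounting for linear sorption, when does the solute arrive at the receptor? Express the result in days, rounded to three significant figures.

q = Ki = 1.50 × 8.8e-4 = 0.001320 m/d
Average linear velocity = 0.001320 / 0.15 = 0.008800 m/d
Retardation R = 1 + ρ_b·K_d/n = 1 + 1.60×0.39/0.15 = 5.160
Contaminant velocity v_c = v/R = 0.008800/5.160 = 0.001705 m/d
t = L/v_c = 241/0.001705 = 141300 d

141000 days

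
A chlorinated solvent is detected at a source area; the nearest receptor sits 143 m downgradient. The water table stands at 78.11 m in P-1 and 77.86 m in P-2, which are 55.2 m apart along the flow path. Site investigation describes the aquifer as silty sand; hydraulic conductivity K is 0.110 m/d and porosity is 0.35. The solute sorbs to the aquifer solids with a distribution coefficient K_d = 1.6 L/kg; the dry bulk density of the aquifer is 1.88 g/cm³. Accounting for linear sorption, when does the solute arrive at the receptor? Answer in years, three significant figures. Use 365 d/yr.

2640 years

Hydraulic gradient i = (78.11 − 77.86) / 55.2 = 0.25 / 55.2 = 0.004529
q = Ki = 0.110 × 0.004529 = 4.982e-4 m/d
Seepage velocity v = q / n = 4.982e-4 / 0.35 = 0.001423 m/d
Retardation R = 1 + ρ_b·K_d/n = 1 + 1.88×1.6/0.35 = 9.594
Contaminant velocity v_c = v/R = 0.001423/9.594 = 1.484e-4 m/d
t = L/v_c = 143/1.484e-4 = 963900 d
   = 963900/365 = 2640 yr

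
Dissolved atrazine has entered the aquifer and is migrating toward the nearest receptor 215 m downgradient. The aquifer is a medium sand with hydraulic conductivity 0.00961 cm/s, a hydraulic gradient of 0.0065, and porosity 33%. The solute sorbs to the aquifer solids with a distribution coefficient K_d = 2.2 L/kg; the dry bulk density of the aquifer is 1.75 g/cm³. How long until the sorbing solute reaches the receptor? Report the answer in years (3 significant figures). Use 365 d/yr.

K = 0.00961 cm/s × 864 = 8.303 m/d
q = Ki = 8.303 × 0.0065 = 0.05397 m/d
v_s = q/n_e = 0.05397/0.33 = 0.1635 m/d
Retardation R = 1 + ρ_b·K_d/n = 1 + 1.75×2.2/0.33 = 12.67
Contaminant velocity v_c = v/R = 0.1635/12.67 = 0.01291 m/d
t = L/v_c = 215/0.01291 = 16650 d
   = 16650/365 = 45.6 yr

45.6 years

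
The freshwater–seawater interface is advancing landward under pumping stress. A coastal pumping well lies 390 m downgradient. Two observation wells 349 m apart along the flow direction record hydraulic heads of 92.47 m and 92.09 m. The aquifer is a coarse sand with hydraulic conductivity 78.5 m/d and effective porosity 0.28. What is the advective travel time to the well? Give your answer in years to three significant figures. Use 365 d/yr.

3.50 years

Hydraulic gradient i = (92.47 − 92.09) / 349 = 0.38 / 349 = 0.001089
Darcy flux q = K·i = 78.5 × 0.001089 = 0.08547 m/d
v = Ki/n = 78.5·0.001089/0.28 = 0.3053 m/d
t = L / v = 390 / 0.3053 = 1278 d
   = 1278 / 365 = 3.50 yr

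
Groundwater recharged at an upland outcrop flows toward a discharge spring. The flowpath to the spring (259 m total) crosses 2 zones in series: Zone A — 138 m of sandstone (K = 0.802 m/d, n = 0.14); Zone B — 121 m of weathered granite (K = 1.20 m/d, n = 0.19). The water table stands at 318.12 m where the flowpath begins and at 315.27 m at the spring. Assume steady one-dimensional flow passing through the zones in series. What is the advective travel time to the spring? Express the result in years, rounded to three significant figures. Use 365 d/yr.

11.1 years

Total head drop ΔH = 318.12 − 315.27 = 2.85 m
Continuity: the same q passes through each zone, so ΔH = q·Σ(L_j/K_j) — the zones act as resistances in series.
Σ(L/K) = 138/0.802 + 121/1.20 = 172.1 + 100.8 = 272.9 d
q = ΔH / Σ(L/K) = 2.85 / 272.9 = 0.01044 m/d (same in every zone)
Zone A: v = q/n = 0.01044/0.14 = 0.07459 m/d → t_A = 138/0.07459 = 1850 d
Zone B: v = q/n = 0.01044/0.19 = 0.05496 m/d → t_B = 121/0.05496 = 2201 d
Total t = 1850 + 2201 = 4051 d
   = 4051 / 365 = 11.1 yr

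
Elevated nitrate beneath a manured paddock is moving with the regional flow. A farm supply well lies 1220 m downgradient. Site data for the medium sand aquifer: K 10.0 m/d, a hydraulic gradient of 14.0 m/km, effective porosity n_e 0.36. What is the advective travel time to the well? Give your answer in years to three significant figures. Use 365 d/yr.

Specific discharge q = 10.0 × 0.014 = 0.1400 m/d
v_s = q/n_e = 0.1400/0.36 = 0.3889 m/d
t = L / v = 1220 / 0.3889 = 3137 d
   = 3137 / 365 = 8.59 yr

8.59 years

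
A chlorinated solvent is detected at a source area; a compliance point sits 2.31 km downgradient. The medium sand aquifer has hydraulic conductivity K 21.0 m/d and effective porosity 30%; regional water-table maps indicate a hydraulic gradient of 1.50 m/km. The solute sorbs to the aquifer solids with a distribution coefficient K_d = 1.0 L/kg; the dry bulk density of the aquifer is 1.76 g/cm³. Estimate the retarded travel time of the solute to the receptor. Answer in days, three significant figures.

151000 days

q = Ki = 21.0 × 0.0015 = 0.03150 m/d
v_s = q/n_e = 0.03150/0.30 = 0.1050 m/d
Retardation R = 1 + ρ_b·K_d/n = 1 + 1.76×1.0/0.30 = 6.867
Contaminant velocity v_c = v/R = 0.1050/6.867 = 0.01529 m/d
L = 2.31 km = 2310 m
t = L/v_c = 2310/0.01529 = 151100 d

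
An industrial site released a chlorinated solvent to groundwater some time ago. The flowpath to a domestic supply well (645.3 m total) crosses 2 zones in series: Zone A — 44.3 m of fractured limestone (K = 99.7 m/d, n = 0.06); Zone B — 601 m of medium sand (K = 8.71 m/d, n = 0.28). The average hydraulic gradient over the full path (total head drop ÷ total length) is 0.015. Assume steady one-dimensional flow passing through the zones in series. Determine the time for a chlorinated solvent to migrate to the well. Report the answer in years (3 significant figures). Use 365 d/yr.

For zones in series the flux q is common to all zones; the equivalent conductivity is the harmonic (thickness-weighted) mean, K_eq = L_total / Σ(L_j/K_j).
Σ(L/K) = 44.3/99.7 + 601/8.71 = 0.4443 + 69.00 = 69.45 d
K_eq = L_total / Σ(L/K) = 645.3 / 69.45 = 9.292 m/d
q = K_eq · i = 9.292 × 0.015 = 0.1394 m/d (same in every zone)
Zone A: v = q/n = 0.1394/0.06 = 2.323 m/d → t_A = 44.3/2.323 = 19.07 d
Zone B: v = q/n = 0.1394/0.28 = 0.4978 m/d → t_B = 601/0.4978 = 1207 d
Total t = 19.07 + 1207 = 1226 d
   = 1226 / 365 = 3.36 yr

3.36 years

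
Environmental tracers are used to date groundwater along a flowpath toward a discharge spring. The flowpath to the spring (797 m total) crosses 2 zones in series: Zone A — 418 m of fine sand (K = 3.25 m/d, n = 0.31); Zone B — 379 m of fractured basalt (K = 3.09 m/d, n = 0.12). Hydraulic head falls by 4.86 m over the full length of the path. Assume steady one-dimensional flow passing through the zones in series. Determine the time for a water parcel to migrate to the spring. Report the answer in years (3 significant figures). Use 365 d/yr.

Continuity: the same q passes through each zone, so ΔH = q·Σ(L_j/K_j) — the zones act as resistances in series.
Σ(L/K) = 418/3.25 + 379/3.09 = 128.6 + 122.7 = 251.3 d
q = ΔH / Σ(L/K) = 4.86 / 251.3 = 0.01934 m/d (same in every zone)
Zone A: v = q/n = 0.01934/0.31 = 0.06239 m/d → t_A = 418/0.06239 = 6699 d
Zone B: v = q/n = 0.01934/0.12 = 0.1612 m/d → t_B = 379/0.1612 = 2351 d
Total t = 6699 + 2351 = 9051 d
   = 9051 / 365 = 24.8 yr

24.8 years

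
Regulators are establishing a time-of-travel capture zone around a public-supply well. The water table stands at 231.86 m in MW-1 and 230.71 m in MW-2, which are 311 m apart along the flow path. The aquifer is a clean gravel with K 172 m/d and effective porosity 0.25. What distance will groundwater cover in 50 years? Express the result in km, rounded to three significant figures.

Hydraulic gradient i = (231.86 − 230.71) / 311 = 1.15 / 311 = 0.003698
q = Ki = 172 × 0.003698 = 0.6360 m/d
Seepage velocity v = q / n = 0.6360 / 0.25 = 2.544 m/d
T = 50 yr × 365 = 18250 d
L = v × T = 2.544 × 18250 = 46430 m
   = 46.4 km

46.4 km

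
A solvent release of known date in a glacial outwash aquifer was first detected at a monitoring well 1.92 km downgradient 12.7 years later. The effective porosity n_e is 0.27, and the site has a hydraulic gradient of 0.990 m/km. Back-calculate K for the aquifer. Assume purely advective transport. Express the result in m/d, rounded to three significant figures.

113 m/d

t = 12.7 years = 4636 d
L = 1.92 km = 1920 m
v = L / t = 1920 / 4636 = 0.4142 m/d
K = v · n / i = 0.4142 × 0.27 / 9.9e-4 = 113 m/d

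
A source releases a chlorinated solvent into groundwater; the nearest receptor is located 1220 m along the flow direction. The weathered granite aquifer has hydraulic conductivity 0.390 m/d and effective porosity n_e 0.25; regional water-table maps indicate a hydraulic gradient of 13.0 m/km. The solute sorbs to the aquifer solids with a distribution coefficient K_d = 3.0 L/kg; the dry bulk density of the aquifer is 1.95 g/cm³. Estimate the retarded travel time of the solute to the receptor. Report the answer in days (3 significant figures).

1.47e6 days

Darcy flux q = K·i = 0.390 × 0.013 = 0.005070 m/d
v = Ki/n = 0.390·0.013/0.25 = 0.02028 m/d
Retardation R = 1 + ρ_b·K_d/n = 1 + 1.95×3.0/0.25 = 24.40
Contaminant velocity v_c = v/R = 0.02028/24.40 = 8.311e-4 m/d
t = L/v_c = 1220/8.311e-4 = 1.468e6 d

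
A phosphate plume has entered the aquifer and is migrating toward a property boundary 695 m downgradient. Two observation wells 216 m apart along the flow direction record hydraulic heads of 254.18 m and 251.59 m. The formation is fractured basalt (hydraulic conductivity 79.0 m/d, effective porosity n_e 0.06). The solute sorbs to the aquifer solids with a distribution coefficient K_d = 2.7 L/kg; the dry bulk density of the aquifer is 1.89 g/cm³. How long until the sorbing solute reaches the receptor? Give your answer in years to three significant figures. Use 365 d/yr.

10.4 years

Hydraulic gradient i = (254.18 − 251.59) / 216 = 2.59 / 216 = 0.01199
Specific discharge q = 79.0 × 0.01199 = 0.9473 m/d
v = Ki/n = 79.0·0.01199/0.06 = 15.79 m/d
Retardation R = 1 + ρ_b·K_d/n = 1 + 1.89×2.7/0.06 = 86.05
Contaminant velocity v_c = v/R = 15.79/86.05 = 0.1835 m/d
t = L/v_c = 695/0.1835 = 3788 d
   = 3788/365 = 10.4 yr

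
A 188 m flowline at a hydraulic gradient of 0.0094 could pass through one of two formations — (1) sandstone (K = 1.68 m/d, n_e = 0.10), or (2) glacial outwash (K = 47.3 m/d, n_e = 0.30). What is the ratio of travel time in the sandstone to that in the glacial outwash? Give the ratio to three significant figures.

9.38

Unit 1 (sandstone): v = 1.68×0.0094/0.10 = 0.1579 m/d, t = 188/0.1579 = 1190 d
Unit 2 (glacial outwash): v = 47.3×0.0094/0.30 = 1.482 m/d, t = 188/1.482 = 126.8 d
t(sandstone) / t(glacial outwash) = 1190/126.8 = 9.38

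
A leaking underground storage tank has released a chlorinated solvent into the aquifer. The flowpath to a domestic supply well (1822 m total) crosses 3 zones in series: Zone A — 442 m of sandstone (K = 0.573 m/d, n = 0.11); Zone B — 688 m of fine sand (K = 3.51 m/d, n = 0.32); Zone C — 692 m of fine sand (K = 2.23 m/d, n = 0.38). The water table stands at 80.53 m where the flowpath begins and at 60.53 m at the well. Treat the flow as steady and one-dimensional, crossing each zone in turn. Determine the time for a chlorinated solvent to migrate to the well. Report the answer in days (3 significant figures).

Total head drop ΔH = 80.53 − 60.53 = 20.00 m
Continuity: the same q passes through each zone, so ΔH = q·Σ(L_j/K_j) — the zones act as resistances in series.
Σ(L/K) = 442/0.573 + 688/3.51 + 692/2.23 = 771.4 + 196.0 + 310.3 = 1278 d
q = ΔH / Σ(L/K) = 20.00 / 1278 = 0.01565 m/d (same in every zone)
Zone A: v = q/n = 0.01565/0.11 = 0.1423 m/d → t_A = 442/0.1423 = 3106 d
Zone B: v = q/n = 0.01565/0.32 = 0.04892 m/d → t_B = 688/0.04892 = 14060 d
Zone C: v = q/n = 0.01565/0.38 = 0.04119 m/d → t_C = 692/0.04119 = 16800 d
Total t = 3106 + 14060 + 16800 = 33970 d

34000 days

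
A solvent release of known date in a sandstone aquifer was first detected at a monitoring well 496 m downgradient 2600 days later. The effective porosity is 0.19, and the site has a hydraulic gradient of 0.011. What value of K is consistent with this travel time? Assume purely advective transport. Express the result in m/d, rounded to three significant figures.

3.30 m/d

v = L / t = 496 / 2600 = 0.1908 m/d
K = v · n / i = 0.1908 × 0.19 / 0.011 = 3.30 m/d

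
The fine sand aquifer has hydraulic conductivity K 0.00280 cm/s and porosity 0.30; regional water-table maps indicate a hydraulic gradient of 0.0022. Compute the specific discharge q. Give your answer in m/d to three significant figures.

K = 0.00280 cm/s × 864 = 2.419 m/d
Darcy flux q = K·i = 2.419 × 0.0022 = 0.005322 m/d

0.00532 m/d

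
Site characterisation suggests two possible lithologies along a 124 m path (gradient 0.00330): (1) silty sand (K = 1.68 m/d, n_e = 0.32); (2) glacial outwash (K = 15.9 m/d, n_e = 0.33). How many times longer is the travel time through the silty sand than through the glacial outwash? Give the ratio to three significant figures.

9.18

Unit 1 (silty sand): v = 1.68×0.0033/0.32 = 0.01732 m/d, t = 124/0.01732 = 7157 d
Unit 2 (glacial outwash): v = 15.9×0.0033/0.33 = 0.1590 m/d, t = 124/0.1590 = 779.9 d
t(silty sand) / t(glacial outwash) = 7157/779.9 = 9.18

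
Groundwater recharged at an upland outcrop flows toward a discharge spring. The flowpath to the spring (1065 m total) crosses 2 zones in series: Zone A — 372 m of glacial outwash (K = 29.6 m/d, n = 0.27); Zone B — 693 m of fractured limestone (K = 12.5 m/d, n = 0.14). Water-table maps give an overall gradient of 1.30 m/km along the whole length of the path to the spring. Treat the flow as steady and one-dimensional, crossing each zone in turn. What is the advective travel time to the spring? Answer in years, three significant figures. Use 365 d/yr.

26.6 years

Steady 1-D flow in series ⇒ the Darcy flux q is identical in every zone and the zone head losses add (resistances L/K in series).
Σ(L/K) = 372/29.6 + 693/12.5 = 12.57 + 55.44 = 68.01 d
K_eq = L_total / Σ(L/K) = 1065 / 68.01 = 15.66 m/d
q = K_eq · i = 15.66 × 0.0013 = 0.02036 m/d (same in every zone)
Zone A: v = q/n = 0.02036/0.27 = 0.07540 m/d → t_A = 372/0.07540 = 4934 d
Zone B: v = q/n = 0.02036/0.14 = 0.1454 m/d → t_B = 693/0.1454 = 4766 d
Total t = 4934 + 4766 = 9699 d
   = 9699 / 365 = 26.6 yr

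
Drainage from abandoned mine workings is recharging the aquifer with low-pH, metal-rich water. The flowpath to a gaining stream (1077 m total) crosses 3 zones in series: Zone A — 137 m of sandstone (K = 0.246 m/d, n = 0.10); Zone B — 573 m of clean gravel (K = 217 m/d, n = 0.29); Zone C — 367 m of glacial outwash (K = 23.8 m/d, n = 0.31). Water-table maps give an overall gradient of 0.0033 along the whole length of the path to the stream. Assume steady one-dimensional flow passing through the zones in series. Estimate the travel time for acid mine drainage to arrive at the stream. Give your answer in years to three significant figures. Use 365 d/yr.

Steady 1-D flow in series ⇒ the Darcy flux q is identical in every zone and the zone head losses add (resistances L/K in series).
Σ(L/K) = 137/0.246 + 573/217 + 367/23.8 = 556.9 + 2.641 + 15.42 = 575.0 d
K_eq = L_total / Σ(L/K) = 1077 / 575.0 = 1.873 m/d
q = K_eq · i = 1.873 × 0.0033 = 0.006181 m/d (same in every zone)
Zone A: v = q/n = 0.006181/0.10 = 0.06181 m/d → t_A = 137/0.06181 = 2216 d
Zone B: v = q/n = 0.006181/0.29 = 0.02132 m/d → t_B = 573/0.02132 = 26880 d
Zone C: v = q/n = 0.006181/0.31 = 0.01994 m/d → t_C = 367/0.01994 = 18410 d
Total t = 2216 + 26880 + 18410 = 47500 d
   = 47500 / 365 = 130 yr

130 years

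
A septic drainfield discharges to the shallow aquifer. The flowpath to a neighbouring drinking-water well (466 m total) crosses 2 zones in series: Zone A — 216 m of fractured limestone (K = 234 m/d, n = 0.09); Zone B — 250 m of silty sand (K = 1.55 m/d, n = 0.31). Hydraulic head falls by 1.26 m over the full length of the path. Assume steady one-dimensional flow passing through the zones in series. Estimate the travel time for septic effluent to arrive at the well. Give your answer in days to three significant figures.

Steady 1-D flow in series ⇒ the Darcy flux q is identical in every zone and the zone head losses add (resistances L/K in series).
Σ(L/K) = 216/234 + 250/1.55 = 0.9231 + 161.3 = 162.2 d
q = ΔH / Σ(L/K) = 1.26 / 162.2 = 0.007768 m/d (same in every zone)
Zone A: v = q/n = 0.007768/0.09 = 0.08631 m/d → t_A = 216/0.08631 = 2503 d
Zone B: v = q/n = 0.007768/0.31 = 0.02506 m/d → t_B = 250/0.02506 = 9977 d
Total t = 2503 + 9977 = 12480 d

12500 days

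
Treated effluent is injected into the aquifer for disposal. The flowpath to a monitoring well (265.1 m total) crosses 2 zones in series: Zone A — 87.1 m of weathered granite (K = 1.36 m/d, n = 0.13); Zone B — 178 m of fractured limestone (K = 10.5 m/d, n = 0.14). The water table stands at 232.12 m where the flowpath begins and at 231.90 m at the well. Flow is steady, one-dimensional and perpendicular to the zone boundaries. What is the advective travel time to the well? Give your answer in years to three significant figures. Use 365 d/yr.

36.6 years

Total head drop ΔH = 232.12 − 231.90 = 0.22 m
Steady 1-D flow in series ⇒ the Darcy flux q is identical in every zone and the zone head losses add (resistances L/K in series).
Σ(L/K) = 87.1/1.36 + 178/10.5 = 64.04 + 16.95 = 81.00 d
q = ΔH / Σ(L/K) = 0.22 / 81.00 = 0.002716 m/d (same in every zone)
Zone A: v = q/n = 0.002716/0.13 = 0.02089 m/d → t_A = 87.1/0.02089 = 4169 d
Zone B: v = q/n = 0.002716/0.14 = 0.01940 m/d → t_B = 178/0.01940 = 9175 d
Total t = 4169 + 9175 = 13340 d
   = 13340 / 365 = 36.6 yr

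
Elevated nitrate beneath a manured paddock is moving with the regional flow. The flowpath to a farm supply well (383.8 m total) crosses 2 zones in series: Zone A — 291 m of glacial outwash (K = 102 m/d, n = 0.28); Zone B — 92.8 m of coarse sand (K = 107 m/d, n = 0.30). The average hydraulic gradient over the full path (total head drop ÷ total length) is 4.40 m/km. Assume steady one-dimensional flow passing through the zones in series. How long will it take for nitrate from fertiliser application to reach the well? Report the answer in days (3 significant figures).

Steady 1-D flow in series ⇒ the Darcy flux q is identical in every zone and the zone head losses add (resistances L/K in series).
Σ(L/K) = 291/102 + 92.8/107 = 2.853 + 0.8673 = 3.720 d
K_eq = L_total / Σ(L/K) = 383.8 / 3.720 = 103.2 m/d
q = K_eq · i = 103.2 × 0.0044 = 0.4539 m/d (same in every zone)
Zone A: v = q/n = 0.4539/0.28 = 1.621 m/d → t_A = 291/1.621 = 179.5 d
Zone B: v = q/n = 0.4539/0.30 = 1.513 m/d → t_B = 92.8/1.513 = 61.33 d
Total t = 179.5 + 61.33 = 240.8 d

241 days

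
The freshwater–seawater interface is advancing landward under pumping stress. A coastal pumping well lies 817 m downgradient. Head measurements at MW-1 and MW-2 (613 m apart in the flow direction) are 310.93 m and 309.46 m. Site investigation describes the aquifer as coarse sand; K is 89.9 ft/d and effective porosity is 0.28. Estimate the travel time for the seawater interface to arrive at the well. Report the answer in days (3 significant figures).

Hydraulic gradient i = (310.93 − 309.46) / 613 = 1.47 / 613 = 0.002398
K = 89.9 ft/d × 0.3048 = 27.40 m/d
Darcy flux q = K·i = 27.40 × 0.002398 = 0.06571 m/d
v = Ki/n = 27.40·0.002398/0.28 = 0.2347 m/d
t = L / v = 817 / 0.2347 = 3481 d

3480 days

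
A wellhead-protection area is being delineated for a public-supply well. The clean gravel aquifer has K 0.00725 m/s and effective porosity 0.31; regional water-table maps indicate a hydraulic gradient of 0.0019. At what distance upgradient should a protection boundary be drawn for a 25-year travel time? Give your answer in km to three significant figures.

35.0 km

K = 0.00725 m/s × 86400 s/d = 626.4 m/d
q = Ki = 626.4 × 0.0019 = 1.190 m/d
Seepage velocity v = q / n = 1.190 / 0.31 = 3.839 m/d
T = 25 yr × 365 = 9125 d
L = v × T = 3.839 × 9125 = 35030 m
   = 35.0 km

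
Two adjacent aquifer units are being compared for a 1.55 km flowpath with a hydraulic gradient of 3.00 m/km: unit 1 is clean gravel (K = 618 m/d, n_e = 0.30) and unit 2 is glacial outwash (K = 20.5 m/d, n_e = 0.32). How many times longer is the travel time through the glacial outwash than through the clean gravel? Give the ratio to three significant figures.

Unit 1 (clean gravel): v = 618×0.0030/0.30 = 6.180 m/d, t = 1550/6.180 = 250.8 d
Unit 2 (glacial outwash): v = 20.5×0.0030/0.32 = 0.1922 m/d, t = 1550/0.1922 = 8065 d
t(glacial outwash) / t(clean gravel) = 8065/250.8 = 32.2

32.2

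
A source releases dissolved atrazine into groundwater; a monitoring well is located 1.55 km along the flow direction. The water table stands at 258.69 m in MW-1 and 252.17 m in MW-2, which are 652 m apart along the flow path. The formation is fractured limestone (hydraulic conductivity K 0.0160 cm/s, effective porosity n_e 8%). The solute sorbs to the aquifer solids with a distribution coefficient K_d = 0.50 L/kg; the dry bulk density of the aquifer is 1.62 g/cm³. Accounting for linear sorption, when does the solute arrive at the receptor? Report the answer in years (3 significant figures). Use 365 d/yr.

27.3 years

Hydraulic gradient i = (258.69 − 252.17) / 652 = 6.52 / 652 = 0.01000
K = 0.0160 cm/s × 864 = 13.82 m/d
Darcy flux q = K·i = 13.82 × 0.01000 = 0.1382 m/d
Seepage velocity v = q / n = 0.1382 / 0.08 = 1.728 m/d
Retardation R = 1 + ρ_b·K_d/n = 1 + 1.62×0.50/0.08 = 11.13
Contaminant velocity v_c = v/R = 1.728/11.13 = 0.1553 m/d
L = 1.55 km = 1550 m
t = L/v_c = 1550/0.1553 = 9979 d
   = 9979/365 = 27.3 yr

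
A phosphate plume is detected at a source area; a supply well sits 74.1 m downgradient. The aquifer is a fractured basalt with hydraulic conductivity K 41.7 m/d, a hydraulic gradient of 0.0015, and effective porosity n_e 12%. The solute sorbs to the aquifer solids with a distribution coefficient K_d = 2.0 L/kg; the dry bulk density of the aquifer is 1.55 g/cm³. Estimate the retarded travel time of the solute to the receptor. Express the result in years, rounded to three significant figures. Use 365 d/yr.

10.5 years

Darcy flux q = K·i = 41.7 × 0.0015 = 0.06255 m/d
v_s = q/n_e = 0.06255/0.12 = 0.5213 m/d
Retardation R = 1 + ρ_b·K_d/n = 1 + 1.55×2.0/0.12 = 26.83
Contaminant velocity v_c = v/R = 0.5213/26.83 = 0.01943 m/d
t = L/v_c = 74.1/0.01943 = 3815 d
   = 3815/365 = 10.5 yr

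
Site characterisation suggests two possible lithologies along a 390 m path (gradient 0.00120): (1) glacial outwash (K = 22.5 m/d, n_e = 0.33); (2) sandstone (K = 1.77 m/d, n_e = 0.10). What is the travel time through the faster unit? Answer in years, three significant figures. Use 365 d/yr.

Unit 1 (glacial outwash): v = 22.5×0.0012/0.33 = 0.08182 m/d, t = 390/0.08182 = 4767 d
Unit 2 (sandstone): v = 1.77×0.0012/0.10 = 0.02124 m/d, t = 390/0.02124 = 18360 d
Faster: 4767 d / 365 = 13.1 yr

13.1 years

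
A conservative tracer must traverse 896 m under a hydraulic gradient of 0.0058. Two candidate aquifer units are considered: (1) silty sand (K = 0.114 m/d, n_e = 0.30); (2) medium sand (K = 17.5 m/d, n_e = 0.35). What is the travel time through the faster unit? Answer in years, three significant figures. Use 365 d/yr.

8.46 years

Unit 1 (silty sand): v = 0.114×0.0058/0.30 = 0.002204 m/d, t = 896/0.002204 = 406500 d
Unit 2 (medium sand): v = 17.5×0.0058/0.35 = 0.2900 m/d, t = 896/0.2900 = 3090 d
Faster: 3090 d / 365 = 8.46 yr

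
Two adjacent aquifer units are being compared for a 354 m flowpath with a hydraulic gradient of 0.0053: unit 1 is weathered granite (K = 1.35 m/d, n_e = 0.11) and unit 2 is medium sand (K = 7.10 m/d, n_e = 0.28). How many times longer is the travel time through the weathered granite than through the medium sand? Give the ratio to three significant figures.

Unit 1 (weathered granite): v = 1.35×0.0053/0.11 = 0.06505 m/d, t = 354/0.06505 = 5442 d
Unit 2 (medium sand): v = 7.10×0.0053/0.28 = 0.1344 m/d, t = 354/0.1344 = 2634 d
t(weathered granite) / t(medium sand) = 5442/2634 = 2.07

2.07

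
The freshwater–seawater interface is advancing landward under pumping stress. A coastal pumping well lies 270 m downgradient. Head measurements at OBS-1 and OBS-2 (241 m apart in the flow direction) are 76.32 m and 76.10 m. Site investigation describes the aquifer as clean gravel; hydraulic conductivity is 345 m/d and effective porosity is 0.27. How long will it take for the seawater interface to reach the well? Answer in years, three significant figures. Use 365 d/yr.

0.634 years

Hydraulic gradient i = (76.32 − 76.10) / 241 = 0.22 / 241 = 9.129e-4
Darcy flux q = K·i = 345 × 9.129e-4 = 0.3149 m/d
Seepage velocity v = q / n = 0.3149 / 0.27 = 1.166 m/d
t = L / v = 270 / 1.166 = 231.5 d
   = 231.5 / 365 = 0.634 yr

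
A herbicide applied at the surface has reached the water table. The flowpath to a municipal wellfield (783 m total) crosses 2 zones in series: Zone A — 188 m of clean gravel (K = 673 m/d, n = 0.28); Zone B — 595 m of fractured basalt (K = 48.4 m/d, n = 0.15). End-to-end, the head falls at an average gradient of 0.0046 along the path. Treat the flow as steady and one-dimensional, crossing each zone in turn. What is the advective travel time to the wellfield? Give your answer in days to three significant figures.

Steady 1-D flow in series ⇒ the Darcy flux q is identical in every zone and the zone head losses add (resistances L/K in series).
Σ(L/K) = 188/673 + 595/48.4 = 0.2793 + 12.29 = 12.57 d
K_eq = L_total / Σ(L/K) = 783 / 12.57 = 62.28 m/d
q = K_eq · i = 62.28 × 0.0046 = 0.2865 m/d (same in every zone)
Zone A: v = q/n = 0.2865/0.28 = 1.023 m/d → t_A = 188/1.023 = 183.7 d
Zone B: v = q/n = 0.2865/0.15 = 1.910 m/d → t_B = 595/1.910 = 311.5 d
Total t = 183.7 + 311.5 = 495.3 d

495 days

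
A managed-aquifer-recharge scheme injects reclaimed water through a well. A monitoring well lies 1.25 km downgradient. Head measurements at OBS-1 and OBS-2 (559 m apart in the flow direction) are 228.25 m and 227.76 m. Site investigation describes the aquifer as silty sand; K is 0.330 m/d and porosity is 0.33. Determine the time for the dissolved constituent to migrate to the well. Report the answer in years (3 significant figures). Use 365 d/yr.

3910 years

Hydraulic gradient i = (228.25 − 227.76) / 559 = 0.49 / 559 = 8.766e-4
Darcy flux q = K·i = 0.330 × 8.766e-4 = 2.893e-4 m/d
v_s = q/n_e = 2.893e-4/0.33 = 8.766e-4 m/d
L = 1.25 km = 1250 m
t = L / v = 1250 / 8.766e-4 = 1.426e6 d
   = 1.426e6 / 365 = 3910 yr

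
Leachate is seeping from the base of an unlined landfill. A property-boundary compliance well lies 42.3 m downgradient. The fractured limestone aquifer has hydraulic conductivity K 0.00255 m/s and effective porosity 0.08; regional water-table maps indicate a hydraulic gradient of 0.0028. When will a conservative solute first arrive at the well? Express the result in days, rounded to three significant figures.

5.49 days

K = 0.00255 m/s × 86400 s/d = 220.3 m/d
Darcy flux q = K·i = 220.3 × 0.0028 = 0.6169 m/d
v_s = q/n_e = 0.6169/0.08 = 7.711 m/d
t = L / v = 42.3 / 7.711 = 5.486 d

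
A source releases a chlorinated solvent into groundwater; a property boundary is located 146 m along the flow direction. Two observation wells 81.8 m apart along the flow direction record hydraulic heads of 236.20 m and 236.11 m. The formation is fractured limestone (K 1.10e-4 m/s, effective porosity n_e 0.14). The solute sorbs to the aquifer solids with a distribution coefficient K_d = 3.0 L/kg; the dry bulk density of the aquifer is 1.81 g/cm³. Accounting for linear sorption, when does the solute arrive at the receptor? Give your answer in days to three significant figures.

77800 days

Hydraulic gradient i = (236.20 − 236.11) / 81.8 = 0.09 / 81.8 = 0.001100
K = 1.10e-4 m/s × 86400 s/d = 9.504 m/d
Darcy flux q = K·i = 9.504 × 0.001100 = 0.01046 m/d
v = Ki/n = 9.504·0.001100/0.14 = 0.07469 m/d
Retardation R = 1 + ρ_b·K_d/n = 1 + 1.81×3.0/0.14 = 39.79
Contaminant velocity v_c = v/R = 0.07469/39.79 = 0.001877 m/d
t = L/v_c = 146/0.001877 = 77770 d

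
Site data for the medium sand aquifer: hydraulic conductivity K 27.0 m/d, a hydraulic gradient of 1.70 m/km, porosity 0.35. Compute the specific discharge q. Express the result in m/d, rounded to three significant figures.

Darcy flux q = K·i = 27.0 × 0.0017 = 0.04590 m/d

0.0459 m/d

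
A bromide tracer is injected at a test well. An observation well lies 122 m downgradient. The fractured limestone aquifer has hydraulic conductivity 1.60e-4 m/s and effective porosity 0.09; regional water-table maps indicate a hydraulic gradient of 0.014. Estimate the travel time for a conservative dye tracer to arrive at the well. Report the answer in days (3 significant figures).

K = 1.60e-4 m/s × 86400 s/d = 13.82 m/d
Specific discharge q = 13.82 × 0.014 = 0.1935 m/d
Average linear velocity = 0.1935 / 0.09 = 2.150 m/d
t = L / v = 122 / 2.150 = 56.73 d

56.7 days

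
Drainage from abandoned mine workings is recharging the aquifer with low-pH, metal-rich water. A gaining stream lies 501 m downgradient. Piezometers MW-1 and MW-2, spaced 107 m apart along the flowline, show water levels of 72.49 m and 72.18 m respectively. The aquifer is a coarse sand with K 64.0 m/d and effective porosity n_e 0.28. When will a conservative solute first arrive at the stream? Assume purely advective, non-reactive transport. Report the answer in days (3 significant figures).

Hydraulic gradient i = (72.49 − 72.18) / 107 = 0.31 / 107 = 0.002897
q = Ki = 64.0 × 0.002897 = 0.1854 m/d
v = Ki/n = 64.0·0.002897/0.28 = 0.6622 m/d
t = L / v = 501 / 0.6622 = 756.6 d

757 days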